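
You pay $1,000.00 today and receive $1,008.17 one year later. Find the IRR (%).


Formula: IRR = C1/C0 - 1
Substituting: IRR = $1,008.17 / $1,000.00 - 1
Ratio: 1.00817 - 1 = 0.00817
IRR = 0.817%

0.817%


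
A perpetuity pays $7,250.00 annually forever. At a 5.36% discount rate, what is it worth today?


Formula: PV = C / r
Substituting: PV = $7,250.00 / 0.0536
PV = $135,261.19

$135,261.19


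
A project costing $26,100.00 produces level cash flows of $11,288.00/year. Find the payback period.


Formula: Payback = investment / annual cash flow
Substituting: Payback = $26,100.00 / $11,288.00
Payback = 2.3122 years

2.3122 years


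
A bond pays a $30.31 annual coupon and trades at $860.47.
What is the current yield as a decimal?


Formula: Current yield = annual coupon / price
Substituting: CY = $30.31 / $860.47
CY = 0.035225

0.035225


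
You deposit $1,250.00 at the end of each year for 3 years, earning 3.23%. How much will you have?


Formula: FV = PMT * ((1+r)^n - 1) / r
Growth factor: (1 + 0.0323)^3 = 1.100064
Numerator: 1.100064 - 1 = 0.100064
FV = $1,250.00 * 0.100064 / 0.0323 = $3,872.43

$3,872.43


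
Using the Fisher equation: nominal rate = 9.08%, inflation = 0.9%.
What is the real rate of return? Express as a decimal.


Formula: (1 + r_real) = (1 + r_nom) / (1 + inflation)
Substituting: (1 + r_real) = 1.0908 / 1.009
(1 + r_real) = 1.08107
r_real = 1.08107 - 1 = 0.08107

0.08107


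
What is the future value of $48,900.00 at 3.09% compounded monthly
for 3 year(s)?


Formula: FV = P * (1 + r/m)^(m*t)
Period rate: r/m = 0.0309 / 12 = 0.002575
Total periods: m*t = 12 * 3 = 36
Growth factor: (1 + 0.002575)^36 = 1.097002
FV = $48,900.00 * 1.097002 = $53,643.39

$53,643.39


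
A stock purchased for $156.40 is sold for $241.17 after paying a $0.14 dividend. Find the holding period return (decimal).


Formula: HPR = (P1 - P0 + D) / P0
Gain: $241.17 - $156.40 + $0.14 = $84.91
HPR = $84.91 / $156.40 = 0.5429

0.5429


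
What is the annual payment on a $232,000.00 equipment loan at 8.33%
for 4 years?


Formula: PMT = PV * r / (1 - (1+r)^(-n))
Denominator: 1 - (1 + 0.0833)^(-4) = 0.273886
Numerator: $232,000.00 * 0.0833 = 19325.6
PMT = 19325.6 / 0.273886 = $70,560.84

$70,560.84


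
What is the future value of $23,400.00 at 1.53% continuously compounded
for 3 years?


Formula: FV = P * e^(r*t)
Exponent: r*t = 0.0153 * 3 = 0.0459
e^(0.0459) = 1.04697
FV = $23,400.00 * 1.04697 = $24,499.09

$24,499.09


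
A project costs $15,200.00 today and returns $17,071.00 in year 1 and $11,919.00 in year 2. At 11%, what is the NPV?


Formula: NPV = C0 + C1/(1+r) + C2/(1+r)^2
Discount C1: $17,071.00 / (1 + 0.11) = $15,379.28
Discount C2: $11,919.00 / (1 + 0.11)^2 = $9,673.73
NPV = -$15,200.00 + $15,379.28 + $9,673.73 = $9,853.01

$9,853.01


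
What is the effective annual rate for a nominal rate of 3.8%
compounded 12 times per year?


Formula: EAR = (1 + r/m)^m - 1
Period rate: r/m = 0.038 / 12 = 0.003167
Compounding: (1 + 0.003167)^12 = 1.038669
EAR = 1.038669 - 1 = 0.038669

0.038669


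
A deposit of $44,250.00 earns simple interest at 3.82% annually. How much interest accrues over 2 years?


Formula: I = P * r * t
Substituting: I = $44,250.00 * 0.0382 * 2
Step: I = $44,250.00 * 0.0764
I = $3,380.70

$3,380.70


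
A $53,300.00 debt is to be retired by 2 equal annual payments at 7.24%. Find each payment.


Formula: PMT = PV * r / (1 - (1+r)^(-n))
Denominator: 1 - (1 + 0.0724)^(-2) = 0.130466
Numerator: $53,300.00 * 0.0724 = 3858.92
PMT = 3858.92 / 0.130466 = $29,577.89

$29,577.89


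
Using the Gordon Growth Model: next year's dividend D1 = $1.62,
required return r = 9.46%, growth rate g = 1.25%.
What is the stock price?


Formula: P = D1 / (r - g)
Spread: r - g = 0.0946 - 0.0125 = 0.0821
Substituting: P = $1.62 / 0.0821
P = $19.73

$19.73


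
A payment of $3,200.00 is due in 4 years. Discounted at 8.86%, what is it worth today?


Formula: PV = FV / (1 + r)^n
Substituting: PV = $3,200.00 / (1 + 0.0886)^4
Discount factor: (1.0886)^4 = 1.404343
PV = $3,200.00 / 1.404343 = $2,278.64

$2,278.64


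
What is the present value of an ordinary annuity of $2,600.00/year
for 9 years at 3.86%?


Formula: PV = PMT * (1 - (1+r)^(-n)) / r
Discount factor: (1 + 0.0386)^(-9) = 0.711156
Bracket: 1 - 0.711156 = 0.288844
PV = $2,600.00 * 0.288844 / 0.0386 = $19,455.79

$19,455.79


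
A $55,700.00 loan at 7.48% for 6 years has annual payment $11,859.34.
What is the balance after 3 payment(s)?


Formula: Balance = PV*(1+r)^k - PMT*((1+r)^k - 1)/r
Growth: (1 + 0.0748)^3 = 1.241604
Accumulated factor: ((1+r)^k - 1)/r = 3.229995
Balance = $55,700.00 * 1.241604 - $11,859.34 * 3.229995
Balance = $30,851.71

$30,851.71


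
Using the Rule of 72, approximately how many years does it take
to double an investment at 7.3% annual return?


Formula: Years ≈ 72 / r
Substituting: Years ≈ 72 / 7.3
Years ≈ 9.9

9.9 years


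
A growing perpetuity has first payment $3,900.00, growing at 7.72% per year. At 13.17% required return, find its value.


Formula: PV = C / (r - g)
Spread: r - g = 0.1317 - 0.0772 = 0.0545
Substituting: PV = $3,900.00 / 0.0545
PV = $71,559.63

$71,559.63


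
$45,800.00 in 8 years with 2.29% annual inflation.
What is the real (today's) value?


Formula: Real value = nominal / (1 + inflation)^years
Price level: (1 + 0.0229)^8 = 1.198576
Real value = $45,800.00 / 1.198576 = $38,212.02

$38,212.02


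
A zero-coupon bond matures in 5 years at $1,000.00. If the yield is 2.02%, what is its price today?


Formula: Price = FV / (1 + r)^n
Substituting: Price = $1,000.00 / (1 + 0.0202)^5
Discount factor: (1.0202)^5 = 1.105164
Price = $1,000.00 / 1.105164 = $904.84

$904.84


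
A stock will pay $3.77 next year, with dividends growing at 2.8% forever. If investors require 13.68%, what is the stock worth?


Formula: P = D1 / (r - g)
Spread: r - g = 0.1368 - 0.028 = 0.1088
Substituting: P = $3.77 / 0.1088
P = $34.65

$34.65


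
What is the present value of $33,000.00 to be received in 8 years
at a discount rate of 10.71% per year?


Formula: PV = FV / (1 + r)^n
Substituting: PV = $33,000.00 / (1 + 0.1071)^8
Discount factor: (1.1071)^8 = 2.256809
PV = $33,000.00 / 2.256809 = $14,622.42

$14,622.42


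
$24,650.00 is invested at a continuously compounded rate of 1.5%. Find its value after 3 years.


Formula: FV = P * e^(r*t)
Exponent: r*t = 0.015 * 3 = 0.045
e^(0.045) = 1.046028
FV = $24,650.00 * 1.046028 = $25,784.59

$25,784.59


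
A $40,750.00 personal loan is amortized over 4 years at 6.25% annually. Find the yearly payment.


Formula: PMT = PV * r / (1 - (1+r)^(-n))
Denominator: 1 - (1 + 0.0625)^(-4) = 0.215335
Numerator: $40,750.00 * 0.0625 = 2546.875
PMT = 2546.875 / 0.215335 = $11,827.50

$11,827.50


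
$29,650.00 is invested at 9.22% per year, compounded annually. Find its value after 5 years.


Formula: FV = P * (1 + r)^n
Substituting: FV = $29,650.00 * (1 + 0.0922)^5
Growth factor: (1.0922)^5 = 1.554214
FV = $29,650.00 * 1.554214 = $46,082.45

$46,082.45


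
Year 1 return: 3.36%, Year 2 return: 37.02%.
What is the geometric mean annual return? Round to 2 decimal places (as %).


Formula: Geometric mean = ((1+r1)*(1+r2))^(1/2) - 1
Product: (1 + 0.0336) * (1 + 0.3702) = 1.0336 * 1.3702 = 1.416239
Square root: 1.416239^0.5 = 1.190058
Geometric mean = 1.190058 - 1 = 0.190058
As percentage: 19.01%

19.01%


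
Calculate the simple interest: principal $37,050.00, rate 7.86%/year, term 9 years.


Formula: I = P * r * t
Substituting: I = $37,050.00 * 0.0786 * 9
Step: I = $37,050.00 * 0.7074
I = $26,209.17

$26,209.17


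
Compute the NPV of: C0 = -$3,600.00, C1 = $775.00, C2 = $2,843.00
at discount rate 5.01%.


Formula: NPV = C0 + C1/(1+r) + C2/(1+r)^2
Discount C1: $775.00 / (1 + 0.0501) = $738.02
Discount C2: $2,843.00 / (1 + 0.0501)^2 = $2,578.19
NPV = -$3,600.00 + $738.02 + $2,578.19 = -$283.78

-$283.78


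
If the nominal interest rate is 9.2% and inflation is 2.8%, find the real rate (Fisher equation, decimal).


Formula: (1 + r_real) = (1 + r_nom) / (1 + inflation)
Substituting: (1 + r_real) = 1.092 / 1.028
(1 + r_real) = 1.062257
r_real = 1.062257 - 1 = 0.062257

0.062257


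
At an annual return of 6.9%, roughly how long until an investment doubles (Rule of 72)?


Formula: Years ≈ 72 / r
Substituting: Years ≈ 72 / 6.9
Years ≈ 10.4

10.4 years


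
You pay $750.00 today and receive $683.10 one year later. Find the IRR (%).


Formula: IRR = C1/C0 - 1
Substituting: IRR = $683.10 / $750.00 - 1
Ratio: 0.9108 - 1 = -0.0892
IRR = -8.92%

-8.92%


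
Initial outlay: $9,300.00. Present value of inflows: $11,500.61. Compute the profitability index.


Formula: PI = PV(cash flows) / initial investment
Substituting: PI = $11,500.61 / $9,300.00
PI = 1.2366

1.2366


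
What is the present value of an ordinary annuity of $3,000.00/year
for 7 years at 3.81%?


Formula: PV = PMT * (1 - (1+r)^(-n)) / r
Discount factor: (1 + 0.0381)^(-7) = 0.769707
Bracket: 1 - 0.769707 = 0.230293
PV = $3,000.00 * 0.230293 / 0.0381 = $18,133.28

$18,133.28


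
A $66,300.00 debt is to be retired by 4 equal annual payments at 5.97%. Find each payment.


Formula: PMT = PV * r / (1 - (1+r)^(-n))
Denominator: 1 - (1 + 0.0597)^(-4) = 0.207009
Numerator: $66,300.00 * 0.0597 = 3958.11
PMT = 3958.11 / 0.207009 = $19,120.47

$19,120.47


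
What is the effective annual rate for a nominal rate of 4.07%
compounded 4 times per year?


Formula: EAR = (1 + r/m)^m - 1
Period rate: r/m = 0.0407 / 4 = 0.010175
Compounding: (1 + 0.010175)^4 = 1.041325
EAR = 1.041325 - 1 = 0.041325

0.041325


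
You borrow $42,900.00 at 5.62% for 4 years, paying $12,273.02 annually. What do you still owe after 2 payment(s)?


Formula: Balance = PV*(1+r)^k - PMT*((1+r)^k - 1)/r
Growth: (1 + 0.0562)^2 = 1.115558
Accumulated factor: ((1+r)^k - 1)/r = 2.0562
Balance = $42,900.00 * 1.115558 - $12,273.02 * 2.0562
Balance = $22,621.67

$22,621.67


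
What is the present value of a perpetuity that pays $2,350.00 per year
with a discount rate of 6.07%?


Formula: PV = C / r
Substituting: PV = $2,350.00 / 0.0607
PV = $38,714.99

$38,714.99


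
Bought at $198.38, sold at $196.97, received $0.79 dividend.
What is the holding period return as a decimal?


Formula: HPR = (P1 - P0 + D) / P0
Gain: $196.97 - $198.38 + $0.79 = -$0.62
HPR = -$0.62 / $198.38 = -0.0031

-0.0031


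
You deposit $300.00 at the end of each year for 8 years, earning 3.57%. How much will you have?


Formula: FV = PMT * ((1+r)^n - 1) / r
Growth factor: (1 + 0.0357)^8 = 1.323951
Numerator: 1.323951 - 1 = 0.323951
FV = $300.00 * 0.323951 / 0.0357 = $2,722.27

$2,722.27


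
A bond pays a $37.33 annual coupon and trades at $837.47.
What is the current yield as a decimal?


Formula: Current yield = annual coupon / price
Substituting: CY = $37.33 / $837.47
CY = 0.044575

0.044575


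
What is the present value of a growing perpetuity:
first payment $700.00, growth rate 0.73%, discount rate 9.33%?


Formula: PV = C / (r - g)
Spread: r - g = 0.0933 - 0.0073 = 0.086
Substituting: PV = $700.00 / 0.086
PV = $8,139.53

$8,139.53


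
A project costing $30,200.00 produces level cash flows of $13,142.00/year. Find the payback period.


Formula: Payback = investment / annual cash flow
Substituting: Payback = $30,200.00 / $13,142.00
Payback = 2.298 years

2.298 years


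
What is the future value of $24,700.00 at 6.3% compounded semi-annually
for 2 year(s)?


Formula: FV = P * (1 + r/m)^(m*t)
Period rate: r/m = 0.063 / 2 = 0.0315
Total periods: m*t = 2 * 2 = 4
Growth factor: (1 + 0.0315)^4 = 1.13208
FV = $24,700.00 * 1.13208 = $27,962.36

$27,962.36


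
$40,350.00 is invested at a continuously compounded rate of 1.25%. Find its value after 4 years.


Formula: FV = P * e^(r*t)
Exponent: r*t = 0.0125 * 4 = 0.05
e^(0.05) = 1.051271
FV = $40,350.00 * 1.051271 = $42,418.79

$42,418.79


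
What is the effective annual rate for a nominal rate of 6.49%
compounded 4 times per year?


Formula: EAR = (1 + r/m)^m - 1
Period rate: r/m = 0.0649 / 4 = 0.016225
Compounding: (1 + 0.016225)^4 = 1.066497
EAR = 1.066497 - 1 = 0.066497

0.066497


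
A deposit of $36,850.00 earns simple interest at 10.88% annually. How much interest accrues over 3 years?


Formula: I = P * r * t
Substituting: I = $36,850.00 * 0.1088 * 3
Step: I = $36,850.00 * 0.3264
I = $12,027.84

$12,027.84


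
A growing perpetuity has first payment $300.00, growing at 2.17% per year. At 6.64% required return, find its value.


Formula: PV = C / (r - g)
Spread: r - g = 0.0664 - 0.0217 = 0.0447
Substituting: PV = $300.00 / 0.0447
PV = $6,711.41

$6,711.41


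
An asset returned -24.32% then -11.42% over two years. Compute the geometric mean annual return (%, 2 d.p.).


Formula: Geometric mean = ((1+r1)*(1+r2))^(1/2) - 1
Product: (1 + -0.2432) * (1 + -0.1142) = 0.7568 * 0.8858 = 0.670373
Square root: 0.670373^0.5 = 0.818763
Geometric mean = 0.818763 - 1 = -0.181237
As percentage: -18.12%

-18.12%


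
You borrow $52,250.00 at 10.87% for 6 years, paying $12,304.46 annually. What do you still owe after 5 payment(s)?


Formula: Balance = PV*(1+r)^k - PMT*((1+r)^k - 1)/r
Growth: (1 + 0.1087)^5 = 1.675214
Accumulated factor: ((1+r)^k - 1)/r = 6.211718
Balance = $52,250.00 * 1.675214 - $12,304.46 * 6.211718
Balance = $11,098.08

$11,098.08


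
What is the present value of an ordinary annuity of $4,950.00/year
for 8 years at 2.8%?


Formula: PV = PMT * (1 - (1+r)^(-n)) / r
Discount factor: (1 + 0.028)^(-8) = 0.80178
Bracket: 1 - 0.80178 = 0.19822
PV = $4,950.00 * 0.19822 / 0.028 = $35,042.51

$35,042.51


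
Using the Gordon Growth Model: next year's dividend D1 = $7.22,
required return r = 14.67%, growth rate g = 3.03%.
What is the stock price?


Formula: P = D1 / (r - g)
Spread: r - g = 0.1467 - 0.0303 = 0.1164
Substituting: P = $7.22 / 0.1164
P = $62.03

$62.03


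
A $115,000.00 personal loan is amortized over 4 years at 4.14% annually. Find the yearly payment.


Formula: PMT = PV * r / (1 - (1+r)^(-n))
Denominator: 1 - (1 + 0.0414)^(-4) = 0.149783
Numerator: $115,000.00 * 0.0414 = 4761.0
PMT = 4761.0 / 0.149783 = $31,785.95

$31,785.95


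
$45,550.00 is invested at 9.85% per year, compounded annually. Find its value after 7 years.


Formula: FV = P * (1 + r)^n
Substituting: FV = $45,550.00 * (1 + 0.0985)^7
Growth factor: (1.0985)^7 = 1.930192
FV = $45,550.00 * 1.930192 = $87,920.23

$87,920.23


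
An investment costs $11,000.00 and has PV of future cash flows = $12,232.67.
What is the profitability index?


Formula: PI = PV(cash flows) / initial investment
Substituting: PI = $12,232.67 / $11,000.00
PI = 1.1121

1.1121


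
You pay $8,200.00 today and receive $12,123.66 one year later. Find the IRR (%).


Formula: IRR = C1/C0 - 1
Substituting: IRR = $12,123.66 / $8,200.00 - 1
Ratio: 1.478495 - 1 = 0.478495
IRR = 47.8495%

47.8495%


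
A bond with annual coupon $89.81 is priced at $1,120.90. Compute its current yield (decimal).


Formula: Current yield = annual coupon / price
Substituting: CY = $89.81 / $1,120.90
CY = 0.080123

0.080123


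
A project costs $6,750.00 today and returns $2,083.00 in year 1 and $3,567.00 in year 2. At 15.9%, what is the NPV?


Formula: NPV = C0 + C1/(1+r) + C2/(1+r)^2
Discount C1: $2,083.00 / (1 + 0.159) = $1,797.24
Discount C2: $3,567.00 / (1 + 0.159)^2 = $2,655.44
NPV = -$6,750.00 + $1,797.24 + $2,655.44 = -$2,297.32

-$2,297.32


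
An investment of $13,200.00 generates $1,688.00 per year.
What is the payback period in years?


Formula: Payback = investment / annual cash flow
Substituting: Payback = $13,200.00 / $1,688.00
Payback = 7.8199 years

7.8199 years


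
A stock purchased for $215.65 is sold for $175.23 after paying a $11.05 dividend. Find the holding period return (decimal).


Formula: HPR = (P1 - P0 + D) / P0
Gain: $175.23 - $215.65 + $11.05 = -$29.37
HPR = -$29.37 / $215.65 = -0.1362

-0.1362


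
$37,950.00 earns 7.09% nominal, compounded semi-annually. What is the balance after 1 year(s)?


Formula: FV = P * (1 + r/m)^(m*t)
Period rate: r/m = 0.0709 / 2 = 0.03545
Total periods: m*t = 2 * 1 = 2
Growth factor: (1 + 0.03545)^2 = 1.072157
FV = $37,950.00 * 1.072157 = $40,688.35

$40,688.35


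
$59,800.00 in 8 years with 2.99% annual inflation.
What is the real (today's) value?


Formula: Real value = nominal / (1 + inflation)^years
Price level: (1 + 0.0299)^8 = 1.265787
Real value = $59,800.00 / 1.265787 = $47,243.35

$47,243.35


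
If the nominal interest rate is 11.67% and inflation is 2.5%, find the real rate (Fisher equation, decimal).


Formula: (1 + r_real) = (1 + r_nom) / (1 + inflation)
Substituting: (1 + r_real) = 1.1167 / 1.025
(1 + r_real) = 1.089463
r_real = 1.089463 - 1 = 0.089463

0.089463


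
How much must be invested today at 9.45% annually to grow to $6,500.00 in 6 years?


Formula: PV = FV / (1 + r)^n
Substituting: PV = $6,500.00 / (1 + 0.0945)^6
Discount factor: (1.0945)^6 = 1.719074
PV = $6,500.00 / 1.719074 = $3,781.11

$3,781.11


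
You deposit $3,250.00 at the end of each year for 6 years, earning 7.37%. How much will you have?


Formula: FV = PMT * ((1+r)^n - 1) / r
Growth factor: (1 + 0.0737)^6 = 1.532137
Numerator: 1.532137 - 1 = 0.532137
FV = $3,250.00 * 0.532137 / 0.0737 = $23,466.03

$23,466.03


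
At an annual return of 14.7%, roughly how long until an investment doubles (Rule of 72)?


Formula: Years ≈ 72 / r
Substituting: Years ≈ 72 / 14.7
Years ≈ 4.9

4.9 years


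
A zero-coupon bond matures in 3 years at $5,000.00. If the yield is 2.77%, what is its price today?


Formula: Price = FV / (1 + r)^n
Substituting: Price = $5,000.00 / (1 + 0.0277)^3
Discount factor: (1.0277)^3 = 1.085423
Price = $5,000.00 / 1.085423 = $4,606.50

$4,606.50


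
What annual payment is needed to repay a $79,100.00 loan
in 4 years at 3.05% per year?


Formula: PMT = PV * r / (1 - (1+r)^(-n))
Denominator: 1 - (1 + 0.0305)^(-4) = 0.113236
Numerator: $79,100.00 * 0.0305 = 2412.55
PMT = 2412.55 / 0.113236 = $21,305.49

$21,305.49


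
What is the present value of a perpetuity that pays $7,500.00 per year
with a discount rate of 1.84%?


Formula: PV = C / r
Substituting: PV = $7,500.00 / 0.0184
PV = $407,608.70

$407,608.70


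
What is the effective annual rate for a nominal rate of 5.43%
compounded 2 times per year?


Formula: EAR = (1 + r/m)^m - 1
Period rate: r/m = 0.0543 / 2 = 0.02715
Compounding: (1 + 0.02715)^2 = 1.055037
EAR = 1.055037 - 1 = 0.055037

0.055037


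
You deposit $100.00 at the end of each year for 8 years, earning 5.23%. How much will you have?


Formula: FV = PMT * ((1+r)^n - 1) / r
Growth factor: (1 + 0.0523)^8 = 1.503545
Numerator: 1.503545 - 1 = 0.503545
FV = $100.00 * 0.503545 / 0.0523 = $962.80

$962.80


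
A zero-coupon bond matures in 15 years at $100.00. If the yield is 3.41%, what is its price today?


Formula: Price = FV / (1 + r)^n
Substituting: Price = $100.00 / (1 + 0.0341)^15
Discount factor: (1.0341)^15 = 1.653629
Price = $100.00 / 1.653629 = $60.47

$60.47


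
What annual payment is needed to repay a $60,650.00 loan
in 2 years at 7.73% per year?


Formula: PMT = PV * r / (1 - (1+r)^(-n))
Denominator: 1 - (1 + 0.0773)^(-2) = 0.138358
Numerator: $60,650.00 * 0.0773 = 4688.245
PMT = 4688.245 / 0.138358 = $33,884.80

$33,884.80


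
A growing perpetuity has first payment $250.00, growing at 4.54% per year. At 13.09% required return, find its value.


Formula: PV = C / (r - g)
Spread: r - g = 0.1309 - 0.0454 = 0.0855
Substituting: PV = $250.00 / 0.0855
PV = $2,923.98

$2,923.98


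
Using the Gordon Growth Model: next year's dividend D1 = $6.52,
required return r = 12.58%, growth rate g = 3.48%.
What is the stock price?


Formula: P = D1 / (r - g)
Spread: r - g = 0.1258 - 0.0348 = 0.091
Substituting: P = $6.52 / 0.091
P = $71.65

$71.65


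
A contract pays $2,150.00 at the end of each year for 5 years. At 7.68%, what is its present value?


Formula: PV = PMT * (1 - (1+r)^(-n)) / r
Discount factor: (1 + 0.0768)^(-5) = 0.690756
Bracket: 1 - 0.690756 = 0.309244
PV = $2,150.00 * 0.309244 / 0.0768 = $8,657.22

$8,657.22


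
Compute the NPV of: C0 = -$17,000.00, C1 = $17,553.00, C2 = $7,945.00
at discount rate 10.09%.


Formula: NPV = C0 + C1/(1+r) + C2/(1+r)^2
Discount C1: $17,553.00 / (1 + 0.1009) = $15,944.23
Discount C2: $7,945.00 / (1 + 0.1009)^2 = $6,555.38
NPV = -$17,000.00 + $15,944.23 + $6,555.38 = $5,499.61

$5,499.61


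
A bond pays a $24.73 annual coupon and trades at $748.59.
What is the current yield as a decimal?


Formula: Current yield = annual coupon / price
Substituting: CY = $24.73 / $748.59
CY = 0.033035

0.033035


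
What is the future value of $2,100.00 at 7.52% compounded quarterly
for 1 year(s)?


Formula: FV = P * (1 + r/m)^(m*t)
Period rate: r/m = 0.0752 / 4 = 0.0188
Total periods: m*t = 4 * 1 = 4
Growth factor: (1 + 0.0188)^4 = 1.077347
FV = $2,100.00 * 1.077347 = $2,262.43

$2,262.43


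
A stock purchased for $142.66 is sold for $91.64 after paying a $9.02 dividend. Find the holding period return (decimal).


Formula: HPR = (P1 - P0 + D) / P0
Gain: $91.64 - $142.66 + $9.02 = -$42.00
HPR = -$42.00 / $142.66 = -0.2944

-0.2944


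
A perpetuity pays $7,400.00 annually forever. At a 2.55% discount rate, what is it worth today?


Formula: PV = C / r
Substituting: PV = $7,400.00 / 0.0255
PV = $290,196.08

$290,196.08


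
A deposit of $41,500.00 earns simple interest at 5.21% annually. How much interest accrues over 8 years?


Formula: I = P * r * t
Substituting: I = $41,500.00 * 0.0521 * 8
Step: I = $41,500.00 * 0.4168
I = $17,297.20

$17,297.20


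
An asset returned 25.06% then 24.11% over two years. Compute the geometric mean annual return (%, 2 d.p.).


Formula: Geometric mean = ((1+r1)*(1+r2))^(1/2) - 1
Product: (1 + 0.2506) * (1 + 0.2411) = 1.2506 * 1.2411 = 1.55212
Square root: 1.55212^0.5 = 1.245841
Geometric mean = 1.245841 - 1 = 0.245841
As percentage: 24.58%

24.58%


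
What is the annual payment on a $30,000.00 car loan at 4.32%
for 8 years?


Formula: PMT = PV * r / (1 - (1+r)^(-n))
Denominator: 1 - (1 + 0.0432)^(-8) = 0.28705
Numerator: $30,000.00 * 0.0432 = 1296.0
PMT = 1296.0 / 0.28705 = $4,514.90

$4,514.90


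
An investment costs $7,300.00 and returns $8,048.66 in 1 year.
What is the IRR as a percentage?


Formula: IRR = C1/C0 - 1
Substituting: IRR = $8,048.66 / $7,300.00 - 1
Ratio: 1.102556 - 1 = 0.102556
IRR = 10.2556%

10.2556%


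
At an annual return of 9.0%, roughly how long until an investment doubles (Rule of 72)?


Formula: Years ≈ 72 / r
Substituting: Years ≈ 72 / 9.0
Years ≈ 8.0

8.0 years


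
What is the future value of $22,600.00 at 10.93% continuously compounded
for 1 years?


Formula: FV = P * e^(r*t)
Exponent: r*t = 0.1093 * 1 = 0.1093
e^(0.1093) = 1.115497
FV = $22,600.00 * 1.115497 = $25,210.23

$25,210.23


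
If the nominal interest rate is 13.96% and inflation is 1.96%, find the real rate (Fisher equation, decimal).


Formula: (1 + r_real) = (1 + r_nom) / (1 + inflation)
Substituting: (1 + r_real) = 1.1396 / 1.0196
(1 + r_real) = 1.117693
r_real = 1.117693 - 1 = 0.117693

0.117693


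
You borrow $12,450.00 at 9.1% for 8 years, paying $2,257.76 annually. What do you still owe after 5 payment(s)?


Formula: Balance = PV*(1+r)^k - PMT*((1+r)^k - 1)/r
Growth: (1 + 0.091)^5 = 1.545695
Accumulated factor: ((1+r)^k - 1)/r = 5.996646
Balance = $12,450.00 * 1.545695 - $2,257.76 * 5.996646
Balance = $5,704.91

$5,704.91


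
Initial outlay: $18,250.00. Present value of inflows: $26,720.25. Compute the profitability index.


Formula: PI = PV(cash flows) / initial investment
Substituting: PI = $26,720.25 / $18,250.00
PI = 1.4641

1.4641


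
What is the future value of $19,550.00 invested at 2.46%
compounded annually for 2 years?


Formula: FV = P * (1 + r)^n
Substituting: FV = $19,550.00 * (1 + 0.0246)^2
Growth factor: (1.0246)^2 = 1.049805
FV = $19,550.00 * 1.049805 = $20,523.69

$20,523.69


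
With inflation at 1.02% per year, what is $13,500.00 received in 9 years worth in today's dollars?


Formula: Real value = nominal / (1 + inflation)^years
Price level: (1 + 0.0102)^9 = 1.095636
Real value = $13,500.00 / 1.095636 = $12,321.61

$12,321.61


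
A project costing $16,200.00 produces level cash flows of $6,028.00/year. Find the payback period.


Formula: Payback = investment / annual cash flow
Substituting: Payback = $16,200.00 / $6,028.00
Payback = 2.6875 years

2.6875 years


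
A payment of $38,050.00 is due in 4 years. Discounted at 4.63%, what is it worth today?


Formula: PV = FV / (1 + r)^n
Substituting: PV = $38,050.00 / (1 + 0.0463)^4
Discount factor: (1.0463)^4 = 1.198464
PV = $38,050.00 / 1.198464 = $31,748.98

$31,748.98


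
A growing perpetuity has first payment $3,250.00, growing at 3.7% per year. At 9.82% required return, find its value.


Formula: PV = C / (r - g)
Spread: r - g = 0.0982 - 0.037 = 0.0612
Substituting: PV = $3,250.00 / 0.0612
PV = $53,104.58

$53,104.58


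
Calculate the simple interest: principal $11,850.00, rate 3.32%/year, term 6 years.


Formula: I = P * r * t
Substituting: I = $11,850.00 * 0.0332 * 6
Step: I = $11,850.00 * 0.1992
I = $2,360.52

$2,360.52


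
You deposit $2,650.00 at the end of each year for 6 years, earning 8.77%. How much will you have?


Formula: FV = PMT * ((1+r)^n - 1) / r
Growth factor: (1 + 0.0877)^6 = 1.655979
Numerator: 1.655979 - 1 = 0.655979
FV = $2,650.00 * 0.655979 / 0.0877 = $19,821.48

$19,821.48


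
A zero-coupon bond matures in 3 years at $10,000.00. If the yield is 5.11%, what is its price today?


Formula: Price = FV / (1 + r)^n
Substituting: Price = $10,000.00 / (1 + 0.0511)^3
Discount factor: (1.0511)^3 = 1.161267
Price = $10,000.00 / 1.161267 = $8,611.28

$8,611.28


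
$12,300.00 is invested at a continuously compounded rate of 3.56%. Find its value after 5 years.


Formula: FV = P * e^(r*t)
Exponent: r*t = 0.0356 * 5 = 0.178
e^(0.178) = 1.194825
FV = $12,300.00 * 1.194825 = $14,696.35

$14,696.35


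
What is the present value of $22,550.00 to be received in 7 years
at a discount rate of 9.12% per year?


Formula: PV = FV / (1 + r)^n
Substituting: PV = $22,550.00 / (1 + 0.0912)^7
Discount factor: (1.0912)^7 = 1.842173
PV = $22,550.00 / 1.842173 = $12,240.98

$12,240.98


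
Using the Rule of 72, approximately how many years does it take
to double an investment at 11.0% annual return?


Formula: Years ≈ 72 / r
Substituting: Years ≈ 72 / 11.0
Years ≈ 6.5

6.5 years


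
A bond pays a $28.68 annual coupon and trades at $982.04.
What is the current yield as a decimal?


Formula: Current yield = annual coupon / price
Substituting: CY = $28.68 / $982.04
CY = 0.029205

0.029205


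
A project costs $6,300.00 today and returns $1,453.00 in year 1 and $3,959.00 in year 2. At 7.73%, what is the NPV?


Formula: NPV = C0 + C1/(1+r) + C2/(1+r)^2
Discount C1: $1,453.00 / (1 + 0.0773) = $1,348.74
Discount C2: $3,959.00 / (1 + 0.0773)^2 = $3,411.24
NPV = -$6,300.00 + $1,348.74 + $3,411.24 = -$1,540.02

-$1,540.02


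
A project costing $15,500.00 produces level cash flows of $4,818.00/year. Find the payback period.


Formula: Payback = investment / annual cash flow
Substituting: Payback = $15,500.00 / $4,818.00
Payback = 3.2171 years

3.2171 years


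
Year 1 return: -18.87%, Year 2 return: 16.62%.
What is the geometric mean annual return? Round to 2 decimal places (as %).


Formula: Geometric mean = ((1+r1)*(1+r2))^(1/2) - 1
Product: (1 + -0.1887) * (1 + 0.1662) = 0.8113 * 1.1662 = 0.946138
Square root: 0.946138^0.5 = 0.972696
Geometric mean = 0.972696 - 1 = -0.027304
As percentage: -2.73%

-2.73%


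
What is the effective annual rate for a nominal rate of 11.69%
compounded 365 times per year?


Formula: EAR = (1 + r/m)^m - 1
Period rate: r/m = 0.1169 / 365 = 0.00032
Compounding: (1 + 0.00032)^365 = 1.123986
EAR = 1.123986 - 1 = 0.123986

0.123986


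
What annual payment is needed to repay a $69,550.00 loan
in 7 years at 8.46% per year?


Formula: PMT = PV * r / (1 - (1+r)^(-n))
Denominator: 1 - (1 + 0.0846)^(-7) = 0.433614
Numerator: $69,550.00 * 0.0846 = 5883.93
PMT = 5883.93 / 0.433614 = $13,569.52

$13,569.52


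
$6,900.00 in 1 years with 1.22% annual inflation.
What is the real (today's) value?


Formula: Real value = nominal / (1 + inflation)^years
Price level: (1 + 0.0122)^1 = 1.0122
Real value = $6,900.00 / 1.0122 = $6,816.83

$6,816.83


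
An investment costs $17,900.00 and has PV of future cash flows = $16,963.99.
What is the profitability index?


Formula: PI = PV(cash flows) / initial investment
Substituting: PI = $16,963.99 / $17,900.00
PI = 0.9477

0.9477


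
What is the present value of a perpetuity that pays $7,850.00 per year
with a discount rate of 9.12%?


Formula: PV = C / r
Substituting: PV = $7,850.00 / 0.0912
PV = $86,074.56

$86,074.56


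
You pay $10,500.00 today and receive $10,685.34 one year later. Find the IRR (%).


Formula: IRR = C1/C0 - 1
Substituting: IRR = $10,685.34 / $10,500.00 - 1
Ratio: 1.017651 - 1 = 0.017651
IRR = 1.7651%

1.7651%


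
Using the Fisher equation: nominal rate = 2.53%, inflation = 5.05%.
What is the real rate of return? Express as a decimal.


Formula: (1 + r_real) = (1 + r_nom) / (1 + inflation)
Substituting: (1 + r_real) = 1.0253 / 1.0505
(1 + r_real) = 0.976011
r_real = 0.976011 - 1 = -0.023989

-0.023989


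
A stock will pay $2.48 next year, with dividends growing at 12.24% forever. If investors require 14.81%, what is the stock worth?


Formula: P = D1 / (r - g)
Spread: r - g = 0.1481 - 0.1224 = 0.0257
Substituting: P = $2.48 / 0.0257
P = $96.50

$96.50


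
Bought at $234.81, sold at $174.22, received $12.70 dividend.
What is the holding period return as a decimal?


Formula: HPR = (P1 - P0 + D) / P0
Gain: $174.22 - $234.81 + $12.70 = -$47.89
HPR = -$47.89 / $234.81 = -0.204

-0.204


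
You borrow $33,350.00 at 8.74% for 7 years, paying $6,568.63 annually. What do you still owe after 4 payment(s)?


Formula: Balance = PV*(1+r)^k - PMT*((1+r)^k - 1)/r
Growth: (1 + 0.0874)^4 = 1.398161
Accumulated factor: ((1+r)^k - 1)/r = 4.555623
Balance = $33,350.00 * 1.398161 - $6,568.63 * 4.555623
Balance = $16,704.48

$16,704.48


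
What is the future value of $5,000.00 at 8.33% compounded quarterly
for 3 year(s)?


Formula: FV = P * (1 + r/m)^(m*t)
Period rate: r/m = 0.0833 / 4 = 0.020825
Total periods: m*t = 4 * 3 = 12
Growth factor: (1 + 0.020825)^12 = 1.280606
FV = $5,000.00 * 1.280606 = $6,403.03

$6,403.03


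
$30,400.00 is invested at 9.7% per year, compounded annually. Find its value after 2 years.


Formula: FV = P * (1 + r)^n
Substituting: FV = $30,400.00 * (1 + 0.097)^2
Growth factor: (1.097)^2 = 1.203409
FV = $30,400.00 * 1.203409 = $36,583.63

$36,583.63


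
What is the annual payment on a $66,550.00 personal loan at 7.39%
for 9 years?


Formula: PMT = PV * r / (1 - (1+r)^(-n))
Denominator: 1 - (1 + 0.0739)^(-9) = 0.473588
Numerator: $66,550.00 * 0.0739 = 4918.045
PMT = 4918.045 / 0.473588 = $10,384.64

$10,384.64


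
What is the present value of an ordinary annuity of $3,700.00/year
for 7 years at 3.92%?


Formula: PV = PMT * (1 - (1+r)^(-n)) / r
Discount factor: (1 + 0.0392)^(-7) = 0.764022
Bracket: 1 - 0.764022 = 0.235978
PV = $3,700.00 * 0.235978 / 0.0392 = $22,273.41

$22,273.41


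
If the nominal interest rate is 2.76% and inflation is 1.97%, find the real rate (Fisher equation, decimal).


Formula: (1 + r_real) = (1 + r_nom) / (1 + inflation)
Substituting: (1 + r_real) = 1.0276 / 1.0197
(1 + r_real) = 1.007747
r_real = 1.007747 - 1 = 0.007747

0.007747


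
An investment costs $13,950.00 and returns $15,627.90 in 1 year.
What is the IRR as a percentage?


Formula: IRR = C1/C0 - 1
Substituting: IRR = $15,627.90 / $13,950.00 - 1
Ratio: 1.12028 - 1 = 0.12028
IRR = 12.028%

12.028%


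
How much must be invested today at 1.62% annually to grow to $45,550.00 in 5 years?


Formula: PV = FV / (1 + r)^n
Substituting: PV = $45,550.00 / (1 + 0.0162)^5
Discount factor: (1.0162)^5 = 1.083667
PV = $45,550.00 / 1.083667 = $42,033.20

$42,033.20


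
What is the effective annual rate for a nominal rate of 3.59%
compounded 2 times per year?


Formula: EAR = (1 + r/m)^m - 1
Period rate: r/m = 0.0359 / 2 = 0.01795
Compounding: (1 + 0.01795)^2 = 1.036222
EAR = 1.036222 - 1 = 0.036222

0.036222


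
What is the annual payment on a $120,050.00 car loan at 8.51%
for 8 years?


Formula: PMT = PV * r / (1 - (1+r)^(-n))
Denominator: 1 - (1 + 0.0851)^(-8) = 0.479714
Numerator: $120,050.00 * 0.0851 = 10216.255
PMT = 10216.255 / 0.479714 = $21,296.54

$21,296.54


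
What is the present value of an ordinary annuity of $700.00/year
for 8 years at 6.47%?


Formula: PV = PMT * (1 - (1+r)^(-n)) / r
Discount factor: (1 + 0.0647)^(-8) = 0.605595
Bracket: 1 - 0.605595 = 0.394405
PV = $700.00 * 0.394405 / 0.0647 = $4,267.14

$4,267.14


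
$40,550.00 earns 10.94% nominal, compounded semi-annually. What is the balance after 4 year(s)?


Formula: FV = P * (1 + r/m)^(m*t)
Period rate: r/m = 0.1094 / 2 = 0.0547
Total periods: m*t = 2 * 4 = 8
Growth factor: (1 + 0.0547)^8 = 1.531199
FV = $40,550.00 * 1.531199 = $62,090.11

$62,090.11


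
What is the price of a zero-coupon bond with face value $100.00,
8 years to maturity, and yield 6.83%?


Formula: Price = FV / (1 + r)^n
Substituting: Price = $100.00 / (1 + 0.0683)^8
Discount factor: (1.0683)^8 = 1.696469
Price = $100.00 / 1.696469 = $58.95

$58.95


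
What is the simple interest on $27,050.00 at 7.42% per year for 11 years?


Formula: I = P * r * t
Substituting: I = $27,050.00 * 0.0742 * 11
Step: I = $27,050.00 * 0.8162
I = $22,078.21

$22,078.21


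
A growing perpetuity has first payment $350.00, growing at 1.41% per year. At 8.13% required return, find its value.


Formula: PV = C / (r - g)
Spread: r - g = 0.0813 - 0.0141 = 0.0672
Substituting: PV = $350.00 / 0.0672
PV = $5,208.33

$5,208.33


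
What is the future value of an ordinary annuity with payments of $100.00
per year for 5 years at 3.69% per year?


Formula: FV = PMT * ((1+r)^n - 1) / r
Growth factor: (1 + 0.0369)^5 = 1.198628
Numerator: 1.198628 - 1 = 0.198628
FV = $100.00 * 0.198628 / 0.0369 = $538.29

$538.29


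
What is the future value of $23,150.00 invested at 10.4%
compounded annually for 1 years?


Formula: FV = P * (1 + r)^n
Substituting: FV = $23,150.00 * (1 + 0.104)^1
Growth factor: (1.104)^1 = 1.104
FV = $23,150.00 * 1.104 = $25,557.60

$25,557.60


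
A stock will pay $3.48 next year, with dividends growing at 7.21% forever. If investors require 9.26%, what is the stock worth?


Formula: P = D1 / (r - g)
Spread: r - g = 0.0926 - 0.0721 = 0.0205
Substituting: P = $3.48 / 0.0205
P = $169.76

$169.76


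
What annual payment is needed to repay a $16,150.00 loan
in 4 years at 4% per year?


Formula: PMT = PV * r / (1 - (1+r)^(-n))
Denominator: 1 - (1 + 0.04)^(-4) = 0.145196
Numerator: $16,150.00 * 0.04 = 646.0
PMT = 646.0 / 0.145196 = $4,449.16

$4,449.16


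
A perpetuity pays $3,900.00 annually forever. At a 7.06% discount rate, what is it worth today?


Formula: PV = C / r
Substituting: PV = $3,900.00 / 0.0706
PV = $55,240.79

$55,240.79


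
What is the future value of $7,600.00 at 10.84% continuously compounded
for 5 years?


Formula: FV = P * e^(r*t)
Exponent: r*t = 0.1084 * 5 = 0.542
e^(0.542) = 1.719442
FV = $7,600.00 * 1.719442 = $13,067.76

$13,067.76


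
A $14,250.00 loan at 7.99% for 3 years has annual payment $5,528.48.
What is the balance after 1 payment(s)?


Formula: Balance = PV*(1+r)^k - PMT*((1+r)^k - 1)/r
Growth: (1 + 0.0799)^1 = 1.0799
Accumulated factor: ((1+r)^k - 1)/r = 1.0
Balance = $14,250.00 * 1.0799 - $5,528.48 * 1.0
Balance = $9,860.10

$9,860.10


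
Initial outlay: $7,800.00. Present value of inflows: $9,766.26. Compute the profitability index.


Formula: PI = PV(cash flows) / initial investment
Substituting: PI = $9,766.26 / $7,800.00
PI = 1.2521

1.2521


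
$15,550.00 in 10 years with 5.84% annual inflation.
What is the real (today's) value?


Formula: Real value = nominal / (1 + inflation)^years
Price level: (1 + 0.0584)^10 = 1.763999
Real value = $15,550.00 / 1.763999 = $8,815.20

$8,815.20


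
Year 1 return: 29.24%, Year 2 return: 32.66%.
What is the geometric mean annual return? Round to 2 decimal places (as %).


Formula: Geometric mean = ((1+r1)*(1+r2))^(1/2) - 1
Product: (1 + 0.2924) * (1 + 0.3266) = 1.2924 * 1.3266 = 1.714498
Square root: 1.714498^0.5 = 1.309388
Geometric mean = 1.309388 - 1 = 0.309388
As percentage: 30.94%

30.94%


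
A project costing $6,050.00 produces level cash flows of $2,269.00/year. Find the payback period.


Formula: Payback = investment / annual cash flow
Substituting: Payback = $6,050.00 / $2,269.00
Payback = 2.6664 years

2.6664 years


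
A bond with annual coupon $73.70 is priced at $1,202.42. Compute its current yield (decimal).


Formula: Current yield = annual coupon / price
Substituting: CY = $73.70 / $1,202.42
CY = 0.061293

0.061293


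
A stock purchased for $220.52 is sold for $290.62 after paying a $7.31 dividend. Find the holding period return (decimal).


Formula: HPR = (P1 - P0 + D) / P0
Gain: $290.62 - $220.52 + $7.31 = $77.41
HPR = $77.41 / $220.52 = 0.351

0.351


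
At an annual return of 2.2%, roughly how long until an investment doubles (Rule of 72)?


Formula: Years ≈ 72 / r
Substituting: Years ≈ 72 / 2.2
Years ≈ 32.7

32.7 years


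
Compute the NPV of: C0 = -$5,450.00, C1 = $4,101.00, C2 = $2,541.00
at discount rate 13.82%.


Formula: NPV = C0 + C1/(1+r) + C2/(1+r)^2
Discount C1: $4,101.00 / (1 + 0.1382) = $3,603.06
Discount C2: $2,541.00 / (1 + 0.1382)^2 = $1,961.41
NPV = -$5,450.00 + $3,603.06 + $1,961.41 = $114.46

$114.46


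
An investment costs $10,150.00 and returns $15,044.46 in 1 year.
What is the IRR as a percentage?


Formula: IRR = C1/C0 - 1
Substituting: IRR = $15,044.46 / $10,150.00 - 1
Ratio: 1.482213 - 1 = 0.482213
IRR = 48.2213%

48.2213%


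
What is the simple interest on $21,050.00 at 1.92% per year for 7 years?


Formula: I = P * r * t
Substituting: I = $21,050.00 * 0.0192 * 7
Step: I = $21,050.00 * 0.1344
I = $2,829.12

$2,829.12


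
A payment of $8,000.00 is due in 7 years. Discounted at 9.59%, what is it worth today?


Formula: PV = FV / (1 + r)^n
Substituting: PV = $8,000.00 / (1 + 0.0959)^7
Discount factor: (1.0959)^7 = 1.898438
PV = $8,000.00 / 1.898438 = $4,213.99

$4,213.99


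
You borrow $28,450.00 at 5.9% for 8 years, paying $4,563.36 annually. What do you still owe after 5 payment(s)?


Formula: Balance = PV*(1+r)^k - PMT*((1+r)^k - 1)/r
Growth: (1 + 0.059)^5 = 1.331925
Accumulated factor: ((1+r)^k - 1)/r = 5.625849
Balance = $28,450.00 * 1.331925 - $4,563.36 * 5.625849
Balance = $12,220.49

$12,220.49


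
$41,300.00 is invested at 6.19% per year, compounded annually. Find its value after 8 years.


Formula: FV = P * (1 + r)^n
Substituting: FV = $41,300.00 * (1 + 0.0619)^8
Growth factor: (1.0619)^8 = 1.616847
FV = $41,300.00 * 1.616847 = $66,775.79

$66,775.79


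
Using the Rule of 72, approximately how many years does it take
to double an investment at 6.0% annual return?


Formula: Years ≈ 72 / r
Substituting: Years ≈ 72 / 6.0
Years ≈ 12.0

12.0 years


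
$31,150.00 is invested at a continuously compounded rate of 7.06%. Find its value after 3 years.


Formula: FV = P * e^(r*t)
Exponent: r*t = 0.0706 * 3 = 0.2118
e^(0.2118) = 1.235901
FV = $31,150.00 * 1.235901 = $38,498.31

$38,498.31
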